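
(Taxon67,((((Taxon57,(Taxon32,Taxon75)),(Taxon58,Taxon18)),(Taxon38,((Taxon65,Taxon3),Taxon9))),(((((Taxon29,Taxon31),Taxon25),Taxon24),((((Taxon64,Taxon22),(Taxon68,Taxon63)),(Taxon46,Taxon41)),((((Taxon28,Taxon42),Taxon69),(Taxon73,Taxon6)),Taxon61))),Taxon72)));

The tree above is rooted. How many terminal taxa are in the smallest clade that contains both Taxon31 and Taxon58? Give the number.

26

The MRCA of Taxon31 and Taxon58 is the node subtending ((((Taxon57,(Taxon32,Taxon75)),(Taxon58,Taxon18)),(Taxon38,((Taxon65,Taxon3),Taxon9))),(((((Taxon29,Taxon31),Taxon25),Taxon24),((((Taxon64,Taxon22),(Taxon68,Taxon63)),(Taxon46,Taxon41)),((((Taxon28,Taxon42),Taxon69),(Taxon73,Taxon6)),Taxon61))),Taxon72)).
That clade contains 26 terminal taxa: Taxon18, Taxon22, Taxon24, Taxon25, Taxon28, Taxon29, Taxon3, Taxon31, Taxon32, Taxon38, Taxon41, Taxon42, Taxon46, Taxon57, Taxon58, Taxon6, Taxon61, Taxon63, Taxon64, Taxon65, Taxon68, Taxon69, Taxon72, Taxon73, Taxon75, Taxon9.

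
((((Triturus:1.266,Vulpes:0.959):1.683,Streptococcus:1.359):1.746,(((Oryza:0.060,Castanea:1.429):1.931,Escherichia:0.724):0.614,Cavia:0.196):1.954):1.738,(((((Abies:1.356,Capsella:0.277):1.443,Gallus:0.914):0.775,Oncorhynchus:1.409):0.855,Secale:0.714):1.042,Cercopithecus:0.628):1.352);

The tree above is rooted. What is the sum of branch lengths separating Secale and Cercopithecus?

The path runs Secale → … → MRCA → … → Cercopithecus; the MRCA is the node subtending (((((Abies,Capsella),Gallus),Oncorhynchus),Secale),Cercopithecus).
Branch lengths along that path: 0.714 + 1.042 + 0.628 = 2.384.

2.384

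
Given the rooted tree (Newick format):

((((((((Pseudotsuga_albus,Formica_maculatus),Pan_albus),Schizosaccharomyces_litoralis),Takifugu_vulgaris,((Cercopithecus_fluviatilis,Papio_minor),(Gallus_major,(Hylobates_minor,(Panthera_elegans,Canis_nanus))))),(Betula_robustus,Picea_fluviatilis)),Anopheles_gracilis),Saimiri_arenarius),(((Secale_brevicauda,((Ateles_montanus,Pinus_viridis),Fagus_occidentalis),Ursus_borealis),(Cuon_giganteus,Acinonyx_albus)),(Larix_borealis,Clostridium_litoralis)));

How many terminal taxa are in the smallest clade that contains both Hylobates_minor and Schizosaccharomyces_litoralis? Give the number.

The MRCA of Hylobates_minor and Schizosaccharomyces_litoralis is the node subtending ((((Pseudotsuga_albus,Formica_maculatus),Pan_albus),Schizosaccharomyces_litoralis),Takifugu_vulgaris,((Cercopithecus_fluviatilis,Papio_minor),(Gallus_major,(Hylobates_minor,(Panthera_elegans,Canis_nanus))))).
That clade contains 11 terminal taxa: Canis_nanus, Cercopithecus_fluviatilis, Formica_maculatus, Gallus_major, Hylobates_minor, Pan_albus, Panthera_elegans, Papio_minor, Pseudotsuga_albus, Schizosaccharomyces_litoralis, Takifugu_vulgaris.

11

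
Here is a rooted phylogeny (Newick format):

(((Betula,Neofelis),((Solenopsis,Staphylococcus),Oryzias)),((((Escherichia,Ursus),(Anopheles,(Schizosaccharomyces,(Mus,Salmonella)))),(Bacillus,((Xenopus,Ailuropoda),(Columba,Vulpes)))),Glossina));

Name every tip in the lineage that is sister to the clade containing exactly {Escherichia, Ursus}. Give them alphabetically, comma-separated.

The clade containing exactly {Escherichia, Ursus} attaches to the tree at the node subtending ((Escherichia,Ursus),(Anopheles,(Schizosaccharomyces,(Mus,Salmonella)))).
The other lineage descending from that same node — the sister group — is (Anopheles,(Schizosaccharomyces,(Mus,Salmonella))); its 4 tips in alphabetical order are the answer.

Anopheles, Mus, Salmonella, Schizosaccharomyces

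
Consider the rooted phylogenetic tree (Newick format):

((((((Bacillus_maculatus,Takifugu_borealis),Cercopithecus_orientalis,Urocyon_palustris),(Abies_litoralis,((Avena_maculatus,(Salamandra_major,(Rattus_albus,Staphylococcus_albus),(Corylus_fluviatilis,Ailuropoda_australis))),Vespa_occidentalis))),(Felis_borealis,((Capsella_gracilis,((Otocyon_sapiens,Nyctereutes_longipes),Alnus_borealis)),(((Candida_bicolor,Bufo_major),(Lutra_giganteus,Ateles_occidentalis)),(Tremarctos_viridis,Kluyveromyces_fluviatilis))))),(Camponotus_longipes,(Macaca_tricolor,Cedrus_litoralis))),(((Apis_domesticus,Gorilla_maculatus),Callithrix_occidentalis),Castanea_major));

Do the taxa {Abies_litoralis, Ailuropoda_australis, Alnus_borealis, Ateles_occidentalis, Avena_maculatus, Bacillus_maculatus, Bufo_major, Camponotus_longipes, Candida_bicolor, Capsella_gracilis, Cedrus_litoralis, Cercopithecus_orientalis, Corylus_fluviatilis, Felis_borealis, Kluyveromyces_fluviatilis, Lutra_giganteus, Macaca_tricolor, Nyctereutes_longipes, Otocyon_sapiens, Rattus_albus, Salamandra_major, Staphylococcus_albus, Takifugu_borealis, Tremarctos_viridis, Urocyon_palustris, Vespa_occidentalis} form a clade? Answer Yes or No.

Yes

The most recent common ancestor of these taxa subtends (((((Bacillus_maculatus,Takifugu_borealis),Cercopithecus_orientalis,Urocyon_palustris),(Abies_litoralis,((Avena_maculatus,(Salamandra_major,(Rattus_albus,Staphylococcus_albus),(Corylus_fluviatilis,Ailuropoda_australis))),Vespa_occidentalis))),(Felis_borealis,((Capsella_gracilis,((Otocyon_sapiens,Nyctereutes_longipes),Alnus_borealis)),(((Candida_bicolor,Bufo_major),(Lutra_giganteus,Ateles_occidentalis)),(Tremarctos_viridis,Kluyveromyces_fluviatilis))))),(Camponotus_longipes,(Macaca_tricolor,Cedrus_litoralis))).
That clade has exactly 26 tips — every listed taxon and nothing else — so the group is monophyletic.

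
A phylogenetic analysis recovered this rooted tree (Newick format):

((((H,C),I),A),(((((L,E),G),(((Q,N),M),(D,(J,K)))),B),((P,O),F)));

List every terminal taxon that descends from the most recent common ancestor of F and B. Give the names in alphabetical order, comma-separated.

Tracing F: it sits inside ((P,O),F).
Tracing B: it sits inside ((((L,E),G),(((Q,N),M),(D,(J,K)))),B).
The smallest clade enclosing both is (((((L,E),G),(((Q,N),M),(D,(J,K)))),B),((P,O),F)); the answer is its 13 terminal taxa in alphabetical order.

B, D, E, F, G, J, K, L, M, N, O, P, Q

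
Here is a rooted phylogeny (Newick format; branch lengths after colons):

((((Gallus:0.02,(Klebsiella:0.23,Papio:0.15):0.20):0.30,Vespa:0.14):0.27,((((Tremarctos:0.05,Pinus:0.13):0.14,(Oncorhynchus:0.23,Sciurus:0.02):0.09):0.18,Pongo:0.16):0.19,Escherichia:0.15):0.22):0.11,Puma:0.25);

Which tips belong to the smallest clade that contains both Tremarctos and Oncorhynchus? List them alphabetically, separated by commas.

Oncorhynchus, Pinus, Sciurus, Tremarctos

Tracing Tremarctos: it sits inside (Tremarctos,Pinus).
Tracing Oncorhynchus: it sits inside (Oncorhynchus,Sciurus).
The smallest clade enclosing both is ((Tremarctos,Pinus),(Oncorhynchus,Sciurus)); the answer is its 4 terminal taxa in alphabetical order.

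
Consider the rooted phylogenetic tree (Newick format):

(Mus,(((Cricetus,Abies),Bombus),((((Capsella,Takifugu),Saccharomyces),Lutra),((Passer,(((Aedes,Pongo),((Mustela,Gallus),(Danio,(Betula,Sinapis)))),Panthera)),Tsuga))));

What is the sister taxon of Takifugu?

Capsella

Takifugu attaches to the tree at the node subtending (Capsella,Takifugu).
The other lineage descending from that same node — the sister group — is the single tip Capsella.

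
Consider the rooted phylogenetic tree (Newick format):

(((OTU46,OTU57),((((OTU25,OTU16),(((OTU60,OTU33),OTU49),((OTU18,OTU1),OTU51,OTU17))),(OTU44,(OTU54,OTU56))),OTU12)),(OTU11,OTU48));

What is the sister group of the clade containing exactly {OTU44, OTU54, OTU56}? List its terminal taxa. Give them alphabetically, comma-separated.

OTU1, OTU16, OTU17, OTU18, OTU25, OTU33, OTU49, OTU51, OTU60

The clade containing exactly {OTU44, OTU54, OTU56} attaches to the tree at the node subtending (((OTU25,OTU16),(((OTU60,OTU33),OTU49),((OTU18,OTU1),OTU51,OTU17))),(OTU44,(OTU54,OTU56))).
The other lineage descending from that same node — the sister group — is ((OTU25,OTU16),(((OTU60,OTU33),OTU49),((OTU18,OTU1),OTU51,OTU17))); its 9 tips in alphabetical order are the answer.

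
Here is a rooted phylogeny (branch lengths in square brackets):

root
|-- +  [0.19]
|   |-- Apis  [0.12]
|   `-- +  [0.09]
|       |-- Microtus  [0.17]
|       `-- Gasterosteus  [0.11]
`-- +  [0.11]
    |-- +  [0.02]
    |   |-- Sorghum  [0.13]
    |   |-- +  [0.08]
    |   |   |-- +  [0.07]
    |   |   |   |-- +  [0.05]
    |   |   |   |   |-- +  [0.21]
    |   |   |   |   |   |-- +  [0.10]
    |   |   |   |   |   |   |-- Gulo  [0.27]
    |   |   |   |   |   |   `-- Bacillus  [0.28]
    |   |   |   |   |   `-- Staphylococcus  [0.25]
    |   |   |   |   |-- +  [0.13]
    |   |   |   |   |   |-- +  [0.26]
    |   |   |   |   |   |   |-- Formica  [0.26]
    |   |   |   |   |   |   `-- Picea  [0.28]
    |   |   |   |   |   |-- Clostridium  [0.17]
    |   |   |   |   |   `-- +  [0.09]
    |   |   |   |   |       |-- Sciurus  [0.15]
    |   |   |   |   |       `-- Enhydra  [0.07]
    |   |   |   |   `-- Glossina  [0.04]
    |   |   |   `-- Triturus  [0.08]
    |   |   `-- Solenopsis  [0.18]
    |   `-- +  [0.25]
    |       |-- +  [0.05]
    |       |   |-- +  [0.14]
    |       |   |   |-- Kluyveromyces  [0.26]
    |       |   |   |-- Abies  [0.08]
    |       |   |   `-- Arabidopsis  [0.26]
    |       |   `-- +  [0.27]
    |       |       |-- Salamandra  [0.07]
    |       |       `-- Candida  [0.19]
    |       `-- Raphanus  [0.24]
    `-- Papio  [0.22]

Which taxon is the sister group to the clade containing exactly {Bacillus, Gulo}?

Staphylococcus

The clade containing exactly {Bacillus, Gulo} attaches to the tree at the node subtending ((Gulo,Bacillus),Staphylococcus).
The other lineage descending from that same node — the sister group — is the single tip Staphylococcus.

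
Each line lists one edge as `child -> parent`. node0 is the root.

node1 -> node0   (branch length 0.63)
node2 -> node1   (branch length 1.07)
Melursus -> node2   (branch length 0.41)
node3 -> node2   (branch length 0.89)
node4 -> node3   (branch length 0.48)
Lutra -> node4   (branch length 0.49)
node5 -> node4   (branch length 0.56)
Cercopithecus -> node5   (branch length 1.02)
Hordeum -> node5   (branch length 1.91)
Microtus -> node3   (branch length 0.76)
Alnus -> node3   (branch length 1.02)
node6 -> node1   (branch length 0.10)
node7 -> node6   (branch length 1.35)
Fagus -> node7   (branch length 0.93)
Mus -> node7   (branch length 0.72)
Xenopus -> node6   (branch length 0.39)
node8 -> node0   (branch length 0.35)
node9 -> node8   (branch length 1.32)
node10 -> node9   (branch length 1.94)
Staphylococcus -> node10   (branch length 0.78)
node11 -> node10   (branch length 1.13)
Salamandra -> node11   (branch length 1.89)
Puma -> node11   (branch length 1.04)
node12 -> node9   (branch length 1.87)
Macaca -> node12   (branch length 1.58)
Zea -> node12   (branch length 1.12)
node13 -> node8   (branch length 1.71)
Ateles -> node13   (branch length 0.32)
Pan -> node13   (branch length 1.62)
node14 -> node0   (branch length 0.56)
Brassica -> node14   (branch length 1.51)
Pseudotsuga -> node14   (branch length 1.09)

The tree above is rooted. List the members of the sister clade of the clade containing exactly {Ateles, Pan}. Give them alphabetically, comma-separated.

Macaca, Puma, Salamandra, Staphylococcus, Zea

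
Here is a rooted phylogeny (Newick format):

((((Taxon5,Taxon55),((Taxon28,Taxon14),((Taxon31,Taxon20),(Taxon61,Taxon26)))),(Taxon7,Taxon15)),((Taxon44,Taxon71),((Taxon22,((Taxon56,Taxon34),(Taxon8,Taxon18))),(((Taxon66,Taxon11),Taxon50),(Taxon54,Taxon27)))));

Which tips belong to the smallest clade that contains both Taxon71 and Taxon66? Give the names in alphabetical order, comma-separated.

Tracing Taxon71: it sits inside (Taxon44,Taxon71).
Tracing Taxon66: it sits inside (Taxon66,Taxon11).
The smallest clade enclosing both is ((Taxon44,Taxon71),((Taxon22,((Taxon56,Taxon34),(Taxon8,Taxon18))),(((Taxon66,Taxon11),Taxon50),(Taxon54,Taxon27)))); the answer is its 12 terminal taxa in alphabetical order.

Taxon11, Taxon18, Taxon22, Taxon27, Taxon34, Taxon44, Taxon50, Taxon54, Taxon56, Taxon66, Taxon71, Taxon8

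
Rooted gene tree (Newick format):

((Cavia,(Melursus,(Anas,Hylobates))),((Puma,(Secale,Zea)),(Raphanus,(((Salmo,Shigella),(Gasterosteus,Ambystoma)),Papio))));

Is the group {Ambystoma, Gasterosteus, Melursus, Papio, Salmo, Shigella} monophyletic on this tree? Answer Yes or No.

No

The MRCA of the listed taxa is the root, so the smallest clade containing them is the whole tree.
That clade also contains Anas, Cavia, Hylobates, Puma, Raphanus, Secale, Zea, which are not in the proposed group, so the group is not monophyletic.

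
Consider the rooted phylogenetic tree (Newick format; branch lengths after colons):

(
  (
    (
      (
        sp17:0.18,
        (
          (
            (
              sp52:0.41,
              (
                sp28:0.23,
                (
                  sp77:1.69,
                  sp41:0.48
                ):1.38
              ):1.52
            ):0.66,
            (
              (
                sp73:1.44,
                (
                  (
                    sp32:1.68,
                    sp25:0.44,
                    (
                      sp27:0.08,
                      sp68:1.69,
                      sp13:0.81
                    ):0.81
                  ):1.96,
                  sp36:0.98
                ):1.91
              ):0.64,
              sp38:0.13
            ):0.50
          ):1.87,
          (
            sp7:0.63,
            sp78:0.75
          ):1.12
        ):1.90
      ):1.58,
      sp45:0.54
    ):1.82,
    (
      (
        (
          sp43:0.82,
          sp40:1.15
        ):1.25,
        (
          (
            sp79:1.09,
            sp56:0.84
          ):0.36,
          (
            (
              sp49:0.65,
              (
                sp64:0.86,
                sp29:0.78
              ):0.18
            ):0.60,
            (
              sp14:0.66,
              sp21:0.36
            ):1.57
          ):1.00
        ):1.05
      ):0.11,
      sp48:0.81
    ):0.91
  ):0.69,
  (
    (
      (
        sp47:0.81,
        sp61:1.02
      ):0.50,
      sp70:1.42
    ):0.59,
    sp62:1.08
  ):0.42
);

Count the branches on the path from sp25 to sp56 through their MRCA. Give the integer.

14

The MRCA of sp25 and sp56 is the node subtending (((sp17,(((sp52,(sp28,(sp77,sp41))),((sp73,((sp32,sp25,(sp27,sp68,sp13)),sp36)),sp38)),(sp7,sp78))),sp45),(((sp43,sp40),((sp79,sp56),((sp49,(sp64,sp29)),(sp14,sp21)))),sp48)).
From sp25 up to that node: 9 branches. From sp56 up to the same node: 5 branches. Total: 9 + 5 = 14.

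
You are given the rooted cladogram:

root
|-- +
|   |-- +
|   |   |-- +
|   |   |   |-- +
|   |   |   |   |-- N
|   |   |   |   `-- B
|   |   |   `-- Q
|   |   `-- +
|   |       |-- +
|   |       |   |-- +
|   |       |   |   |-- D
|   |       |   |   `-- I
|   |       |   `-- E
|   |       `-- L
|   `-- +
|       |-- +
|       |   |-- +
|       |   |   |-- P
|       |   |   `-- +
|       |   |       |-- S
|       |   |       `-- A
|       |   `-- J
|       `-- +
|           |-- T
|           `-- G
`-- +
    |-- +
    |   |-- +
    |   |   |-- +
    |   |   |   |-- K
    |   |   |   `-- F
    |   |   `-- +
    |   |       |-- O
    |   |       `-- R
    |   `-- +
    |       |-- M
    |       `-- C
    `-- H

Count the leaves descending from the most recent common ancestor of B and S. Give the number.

13

The MRCA of B and S is the node subtending ((((N,B),Q),(((D,I),E),L)),(((P,(S,A)),J),(T,G))).
That clade contains 13 terminal taxa: A, B, D, E, G, I, J, L, N, P, Q, S, T.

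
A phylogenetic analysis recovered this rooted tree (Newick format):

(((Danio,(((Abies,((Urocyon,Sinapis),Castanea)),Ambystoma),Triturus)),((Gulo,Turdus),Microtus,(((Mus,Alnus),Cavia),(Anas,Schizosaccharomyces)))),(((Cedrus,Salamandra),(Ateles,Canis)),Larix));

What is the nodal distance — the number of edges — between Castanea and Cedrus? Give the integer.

The MRCA of Castanea and Cedrus is the root of the tree.
From Castanea up to that node: 7 branches. From Cedrus up to the same node: 4 branches. Total: 7 + 4 = 11.

11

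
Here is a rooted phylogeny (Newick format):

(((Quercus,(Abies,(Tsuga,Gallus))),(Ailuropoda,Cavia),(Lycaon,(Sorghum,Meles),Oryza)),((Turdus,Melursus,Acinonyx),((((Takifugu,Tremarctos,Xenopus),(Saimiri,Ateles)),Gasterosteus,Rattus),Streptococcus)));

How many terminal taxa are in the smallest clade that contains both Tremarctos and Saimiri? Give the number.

5

The MRCA of Tremarctos and Saimiri is the node subtending ((Takifugu,Tremarctos,Xenopus),(Saimiri,Ateles)).
That clade contains 5 terminal taxa: Ateles, Saimiri, Takifugu, Tremarctos, Xenopus.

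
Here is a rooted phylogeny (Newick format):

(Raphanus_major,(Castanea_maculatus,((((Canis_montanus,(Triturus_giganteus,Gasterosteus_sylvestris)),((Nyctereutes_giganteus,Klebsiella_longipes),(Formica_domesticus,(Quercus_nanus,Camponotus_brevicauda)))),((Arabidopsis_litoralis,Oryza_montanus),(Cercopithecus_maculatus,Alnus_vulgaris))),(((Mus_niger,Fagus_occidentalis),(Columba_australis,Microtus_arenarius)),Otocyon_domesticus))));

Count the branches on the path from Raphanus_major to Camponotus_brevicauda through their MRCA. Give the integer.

The MRCA of Raphanus_major and Camponotus_brevicauda is the root of the tree.
From Raphanus_major up to that node: 1 branch. From Camponotus_brevicauda up to the same node: 8 branches. Total: 1 + 8 = 9.

9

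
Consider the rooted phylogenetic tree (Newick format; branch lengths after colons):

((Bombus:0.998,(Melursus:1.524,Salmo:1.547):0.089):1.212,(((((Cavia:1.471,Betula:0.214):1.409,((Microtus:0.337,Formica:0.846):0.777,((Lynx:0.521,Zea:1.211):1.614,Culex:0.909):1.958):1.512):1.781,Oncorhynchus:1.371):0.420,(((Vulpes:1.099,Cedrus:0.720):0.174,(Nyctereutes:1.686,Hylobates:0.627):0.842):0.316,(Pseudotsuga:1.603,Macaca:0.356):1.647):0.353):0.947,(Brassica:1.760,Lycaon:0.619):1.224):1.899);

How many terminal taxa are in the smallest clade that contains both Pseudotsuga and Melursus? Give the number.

19

The MRCA of Pseudotsuga and Melursus is the root, so the clade is the entire tree.
That clade contains 19 terminal taxa: Betula, Bombus, Brassica, Cavia, Cedrus, Culex, Formica, Hylobates, Lycaon, Lynx, Macaca, Melursus, Microtus, Nyctereutes, Oncorhynchus, Pseudotsuga, Salmo, Vulpes, Zea.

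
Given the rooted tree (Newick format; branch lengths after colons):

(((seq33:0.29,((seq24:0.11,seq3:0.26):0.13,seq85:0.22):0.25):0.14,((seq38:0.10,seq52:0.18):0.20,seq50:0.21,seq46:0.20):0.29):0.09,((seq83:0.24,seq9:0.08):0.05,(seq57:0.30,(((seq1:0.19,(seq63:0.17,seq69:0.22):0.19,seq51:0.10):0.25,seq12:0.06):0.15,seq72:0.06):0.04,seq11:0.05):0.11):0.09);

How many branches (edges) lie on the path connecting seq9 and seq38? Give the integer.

7

The MRCA of seq9 and seq38 is the root of the tree.
From seq9 up to that node: 3 branches. From seq38 up to the same node: 4 branches. Total: 3 + 4 = 7.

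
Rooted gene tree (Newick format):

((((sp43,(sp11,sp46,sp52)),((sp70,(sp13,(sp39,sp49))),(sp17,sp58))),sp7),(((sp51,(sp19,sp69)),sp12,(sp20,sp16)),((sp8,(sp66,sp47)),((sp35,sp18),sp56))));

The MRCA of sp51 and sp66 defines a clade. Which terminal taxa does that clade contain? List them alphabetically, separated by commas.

sp12, sp16, sp18, sp19, sp20, sp35, sp47, sp51, sp56, sp66, sp69, sp8

Tracing sp51: it sits inside (sp51,(sp19,sp69)).
Tracing sp66: it sits inside (sp66,sp47).
The smallest clade enclosing both is (((sp51,(sp19,sp69)),sp12,(sp20,sp16)),((sp8,(sp66,sp47)),((sp35,sp18),sp56))); the answer is its 12 terminal taxa in alphabetical order.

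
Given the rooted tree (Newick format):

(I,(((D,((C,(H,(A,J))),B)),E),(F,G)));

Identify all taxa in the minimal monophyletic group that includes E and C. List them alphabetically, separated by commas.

A, B, C, D, E, H, J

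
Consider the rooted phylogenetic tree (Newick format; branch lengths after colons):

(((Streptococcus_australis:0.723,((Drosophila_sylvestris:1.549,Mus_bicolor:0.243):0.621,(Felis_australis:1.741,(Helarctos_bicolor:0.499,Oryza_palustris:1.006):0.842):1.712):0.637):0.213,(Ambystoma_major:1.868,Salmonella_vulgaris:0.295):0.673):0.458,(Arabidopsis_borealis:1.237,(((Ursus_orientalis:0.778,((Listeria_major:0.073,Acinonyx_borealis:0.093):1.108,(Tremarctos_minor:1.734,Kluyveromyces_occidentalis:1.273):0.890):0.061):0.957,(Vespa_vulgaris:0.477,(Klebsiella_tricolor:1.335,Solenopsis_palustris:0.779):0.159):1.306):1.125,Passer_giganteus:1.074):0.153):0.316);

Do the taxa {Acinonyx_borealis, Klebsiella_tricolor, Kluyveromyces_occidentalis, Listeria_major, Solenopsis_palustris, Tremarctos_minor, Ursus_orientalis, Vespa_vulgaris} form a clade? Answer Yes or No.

Yes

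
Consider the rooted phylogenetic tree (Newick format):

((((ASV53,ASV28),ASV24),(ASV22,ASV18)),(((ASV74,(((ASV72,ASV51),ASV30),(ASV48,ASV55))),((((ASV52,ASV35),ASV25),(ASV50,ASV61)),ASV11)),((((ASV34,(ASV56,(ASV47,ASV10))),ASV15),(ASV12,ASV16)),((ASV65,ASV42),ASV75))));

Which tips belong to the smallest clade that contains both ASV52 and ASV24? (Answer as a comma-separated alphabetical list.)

Tracing ASV52: it sits inside (ASV52,ASV35).
Tracing ASV24: it sits inside ((ASV53,ASV28),ASV24).
The smallest clade enclosing both is the whole tree (their MRCA is the root), so the answer is all 27 tips in alphabetical order.

ASV10, ASV11, ASV12, ASV15, ASV16, ASV18, ASV22, ASV24, ASV25, ASV28, ASV30, ASV34, ASV35, ASV42, ASV47, ASV48, ASV50, ASV51, ASV52, ASV53, ASV55, ASV56, ASV61, ASV65, ASV72, ASV74, ASV75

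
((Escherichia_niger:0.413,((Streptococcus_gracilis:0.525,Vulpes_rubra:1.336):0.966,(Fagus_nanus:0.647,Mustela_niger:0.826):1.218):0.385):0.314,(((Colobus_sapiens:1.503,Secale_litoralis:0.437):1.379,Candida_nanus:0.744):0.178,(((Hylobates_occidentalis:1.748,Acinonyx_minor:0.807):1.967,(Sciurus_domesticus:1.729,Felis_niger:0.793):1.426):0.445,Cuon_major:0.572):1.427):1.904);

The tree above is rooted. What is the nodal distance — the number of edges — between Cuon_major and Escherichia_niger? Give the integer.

5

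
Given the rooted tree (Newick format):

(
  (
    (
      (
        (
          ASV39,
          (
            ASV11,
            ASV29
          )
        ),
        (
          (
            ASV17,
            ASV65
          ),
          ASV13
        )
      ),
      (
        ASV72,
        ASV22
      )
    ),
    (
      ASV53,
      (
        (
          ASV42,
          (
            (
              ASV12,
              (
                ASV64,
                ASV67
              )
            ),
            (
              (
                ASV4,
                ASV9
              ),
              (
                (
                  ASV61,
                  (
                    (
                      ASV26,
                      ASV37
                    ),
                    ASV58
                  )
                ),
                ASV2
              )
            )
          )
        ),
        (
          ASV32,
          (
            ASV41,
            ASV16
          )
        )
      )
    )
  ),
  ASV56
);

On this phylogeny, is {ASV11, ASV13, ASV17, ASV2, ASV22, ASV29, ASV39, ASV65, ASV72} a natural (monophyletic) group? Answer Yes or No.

No

The MRCA of the listed taxa subtends ((((ASV39,(ASV11,ASV29)),((ASV17,ASV65),ASV13)),(ASV72,ASV22)),(ASV53,((ASV42,((ASV12,(ASV64,ASV67)),((ASV4,ASV9),((ASV61,((ASV26,ASV37),ASV58)),ASV2)))),(ASV32,(ASV41,ASV16))))).
That clade also contains ASV12, ASV16, ASV26, ASV32, ASV37, ASV4, ASV41, ASV42, ASV53, ASV58, ASV61, ASV64, ASV67, ASV9, which are not in the proposed group, so the group is not monophyletic.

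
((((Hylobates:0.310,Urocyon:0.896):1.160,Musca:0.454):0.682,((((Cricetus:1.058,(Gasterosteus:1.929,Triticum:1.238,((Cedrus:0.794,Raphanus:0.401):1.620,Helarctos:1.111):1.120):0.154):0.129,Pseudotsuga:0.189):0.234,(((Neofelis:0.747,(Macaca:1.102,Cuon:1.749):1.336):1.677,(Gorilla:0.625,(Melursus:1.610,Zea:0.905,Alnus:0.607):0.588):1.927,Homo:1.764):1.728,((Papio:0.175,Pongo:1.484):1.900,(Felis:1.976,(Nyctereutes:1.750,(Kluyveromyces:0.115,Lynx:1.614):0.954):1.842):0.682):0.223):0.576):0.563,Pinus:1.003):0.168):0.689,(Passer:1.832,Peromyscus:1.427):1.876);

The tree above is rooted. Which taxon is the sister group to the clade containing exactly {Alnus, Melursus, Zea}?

The clade containing exactly {Alnus, Melursus, Zea} attaches to the tree at the node subtending (Gorilla,(Melursus,Zea,Alnus)).
The other lineage descending from that same node — the sister group — is the single tip Gorilla.

Gorilla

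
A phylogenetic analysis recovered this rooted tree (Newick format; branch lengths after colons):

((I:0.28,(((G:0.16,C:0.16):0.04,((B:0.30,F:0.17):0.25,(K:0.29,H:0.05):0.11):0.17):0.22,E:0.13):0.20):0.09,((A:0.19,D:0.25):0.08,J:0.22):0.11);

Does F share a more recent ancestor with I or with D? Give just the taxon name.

I

The MRCA of F and I subtends (I,(((G,C),((B,F),(K,H))),E)) (8 taxa).
The MRCA of F and D is the root, subtending the entire tree (11 taxa).
The first is nested inside the second, so F shares a more recent common ancestor with I.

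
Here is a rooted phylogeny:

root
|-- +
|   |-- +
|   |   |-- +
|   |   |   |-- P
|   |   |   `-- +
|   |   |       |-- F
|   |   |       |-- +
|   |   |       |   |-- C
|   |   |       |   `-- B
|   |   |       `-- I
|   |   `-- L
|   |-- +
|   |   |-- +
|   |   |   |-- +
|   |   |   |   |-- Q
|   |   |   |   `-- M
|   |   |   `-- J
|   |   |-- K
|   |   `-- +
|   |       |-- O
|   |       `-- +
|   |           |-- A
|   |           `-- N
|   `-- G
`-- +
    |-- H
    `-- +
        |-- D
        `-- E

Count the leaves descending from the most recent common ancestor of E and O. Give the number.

The MRCA of E and O is the root, so the clade is the entire tree.
That clade contains 17 terminal taxa: A, B, C, D, E, F, G, H, I, J, K, L, M, N, O, P, Q.

17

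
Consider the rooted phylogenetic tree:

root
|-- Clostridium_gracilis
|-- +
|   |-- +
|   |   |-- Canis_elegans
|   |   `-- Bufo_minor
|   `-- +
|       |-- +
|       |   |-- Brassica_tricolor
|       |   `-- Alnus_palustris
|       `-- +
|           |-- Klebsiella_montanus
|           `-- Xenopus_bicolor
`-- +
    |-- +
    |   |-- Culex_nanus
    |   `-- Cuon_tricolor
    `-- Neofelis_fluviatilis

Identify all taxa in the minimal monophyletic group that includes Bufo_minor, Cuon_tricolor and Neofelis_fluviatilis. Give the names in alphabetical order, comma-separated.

Alnus_palustris, Brassica_tricolor, Bufo_minor, Canis_elegans, Clostridium_gracilis, Culex_nanus, Cuon_tricolor, Klebsiella_montanus, Neofelis_fluviatilis, Xenopus_bicolor

Tracing Bufo_minor: it sits inside (Canis_elegans,Bufo_minor).
Tracing Cuon_tricolor: it sits inside (Culex_nanus,Cuon_tricolor).
Tracing Neofelis_fluviatilis: it sits inside ((Culex_nanus,Cuon_tricolor),Neofelis_fluviatilis).
The smallest clade enclosing all 3 is the whole tree (their MRCA is the root), so the answer is all 10 tips in alphabetical order.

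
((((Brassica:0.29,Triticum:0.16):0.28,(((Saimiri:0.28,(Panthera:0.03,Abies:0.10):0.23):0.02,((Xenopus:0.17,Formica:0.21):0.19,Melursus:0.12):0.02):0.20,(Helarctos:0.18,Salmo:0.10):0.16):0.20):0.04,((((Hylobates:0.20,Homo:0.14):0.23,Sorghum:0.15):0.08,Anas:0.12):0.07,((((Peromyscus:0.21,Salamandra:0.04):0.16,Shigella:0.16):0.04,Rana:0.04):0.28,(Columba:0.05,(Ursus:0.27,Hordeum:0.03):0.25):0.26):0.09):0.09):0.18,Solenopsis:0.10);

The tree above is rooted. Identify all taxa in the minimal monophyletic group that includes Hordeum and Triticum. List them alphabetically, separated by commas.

Tracing Hordeum: it sits inside (Ursus,Hordeum).
Tracing Triticum: it sits inside (Brassica,Triticum).
The smallest clade enclosing both is (((Brassica,Triticum),(((Saimiri,(Panthera,Abies)),((Xenopus,Formica),Melursus)),(Helarctos,Salmo))),((((Hylobates,Homo),Sorghum),Anas),((((Peromyscus,Salamandra),Shigella),Rana),(Columba,(Ursus,Hordeum))))); the answer is its 21 terminal taxa in alphabetical order.

Abies, Anas, Brassica, Columba, Formica, Helarctos, Homo, Hordeum, Hylobates, Melursus, Panthera, Peromyscus, Rana, Saimiri, Salamandra, Salmo, Shigella, Sorghum, Triticum, Ursus, Xenopus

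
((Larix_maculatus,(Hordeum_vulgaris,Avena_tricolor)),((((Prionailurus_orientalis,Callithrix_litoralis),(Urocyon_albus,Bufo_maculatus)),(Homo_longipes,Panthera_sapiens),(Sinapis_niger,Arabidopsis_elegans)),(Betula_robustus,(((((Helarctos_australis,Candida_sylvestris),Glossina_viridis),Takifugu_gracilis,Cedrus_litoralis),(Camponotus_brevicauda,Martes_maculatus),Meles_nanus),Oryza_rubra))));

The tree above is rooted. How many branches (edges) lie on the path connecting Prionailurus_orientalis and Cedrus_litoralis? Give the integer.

The MRCA of Prionailurus_orientalis and Cedrus_litoralis is the node subtending ((((Prionailurus_orientalis,Callithrix_litoralis),(Urocyon_albus,Bufo_maculatus)),(Homo_longipes,Panthera_sapiens),(Sinapis_niger,Arabidopsis_elegans)),(Betula_robustus,(((((Helarctos_australis,Candida_sylvestris),Glossina_viridis),Takifugu_gracilis,Cedrus_litoralis),(Camponotus_brevicauda,Martes_maculatus),Meles_nanus),Oryza_rubra))).
From Prionailurus_orientalis up to that node: 4 branches. From Cedrus_litoralis up to the same node: 5 branches. Total: 4 + 5 = 9.

9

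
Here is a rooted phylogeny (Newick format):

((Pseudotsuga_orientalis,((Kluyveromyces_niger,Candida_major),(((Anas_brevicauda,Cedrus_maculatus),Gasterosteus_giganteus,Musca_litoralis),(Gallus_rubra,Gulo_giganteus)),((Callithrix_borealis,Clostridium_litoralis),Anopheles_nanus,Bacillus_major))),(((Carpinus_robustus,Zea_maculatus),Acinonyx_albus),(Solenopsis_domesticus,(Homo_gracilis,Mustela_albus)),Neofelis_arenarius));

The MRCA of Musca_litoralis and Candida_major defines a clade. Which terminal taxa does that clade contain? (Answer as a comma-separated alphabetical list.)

Anas_brevicauda, Anopheles_nanus, Bacillus_major, Callithrix_borealis, Candida_major, Cedrus_maculatus, Clostridium_litoralis, Gallus_rubra, Gasterosteus_giganteus, Gulo_giganteus, Kluyveromyces_niger, Musca_litoralis

Tracing Musca_litoralis: it sits inside ((Anas_brevicauda,Cedrus_maculatus),Gasterosteus_giganteus,Musca_litoralis).
Tracing Candida_major: it sits inside (Kluyveromyces_niger,Candida_major).
The smallest clade enclosing both is ((Kluyveromyces_niger,Candida_major),(((Anas_brevicauda,Cedrus_maculatus),Gasterosteus_giganteus,Musca_litoralis),(Gallus_rubra,Gulo_giganteus)),((Callithrix_borealis,Clostridium_litoralis),Anopheles_nanus,Bacillus_major)); the answer is its 12 terminal taxa in alphabetical order.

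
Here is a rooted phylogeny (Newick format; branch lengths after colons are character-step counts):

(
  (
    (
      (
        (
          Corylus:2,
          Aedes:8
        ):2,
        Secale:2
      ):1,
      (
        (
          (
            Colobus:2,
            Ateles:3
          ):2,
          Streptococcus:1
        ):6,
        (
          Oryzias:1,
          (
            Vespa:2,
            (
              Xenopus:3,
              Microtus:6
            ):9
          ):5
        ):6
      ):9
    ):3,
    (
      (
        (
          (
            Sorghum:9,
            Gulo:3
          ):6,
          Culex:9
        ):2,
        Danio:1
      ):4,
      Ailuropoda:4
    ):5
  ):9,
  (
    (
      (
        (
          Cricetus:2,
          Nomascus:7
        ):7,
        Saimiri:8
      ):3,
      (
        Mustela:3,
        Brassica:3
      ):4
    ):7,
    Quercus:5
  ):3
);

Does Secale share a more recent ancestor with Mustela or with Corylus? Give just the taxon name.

Corylus

The MRCA of Secale and Corylus subtends ((Corylus,Aedes),Secale) (3 taxa).
The MRCA of Secale and Mustela is the root, subtending the entire tree (21 taxa).
The first is nested inside the second, so Secale shares a more recent common ancestor with Corylus.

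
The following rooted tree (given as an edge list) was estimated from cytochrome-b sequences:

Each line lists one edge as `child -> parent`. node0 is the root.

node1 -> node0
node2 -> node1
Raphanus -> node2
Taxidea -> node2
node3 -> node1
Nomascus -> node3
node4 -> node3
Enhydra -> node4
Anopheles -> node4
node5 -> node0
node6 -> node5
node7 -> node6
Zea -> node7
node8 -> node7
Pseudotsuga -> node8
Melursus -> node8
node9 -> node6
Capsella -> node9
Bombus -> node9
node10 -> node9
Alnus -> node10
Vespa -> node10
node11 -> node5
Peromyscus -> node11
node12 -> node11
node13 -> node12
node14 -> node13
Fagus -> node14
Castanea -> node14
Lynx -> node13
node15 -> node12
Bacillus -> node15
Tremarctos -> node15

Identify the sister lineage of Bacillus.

Tremarctos

Bacillus attaches to the tree at the node subtending (Bacillus,Tremarctos).
The other lineage descending from that same node — the sister group — is the single tip Tremarctos.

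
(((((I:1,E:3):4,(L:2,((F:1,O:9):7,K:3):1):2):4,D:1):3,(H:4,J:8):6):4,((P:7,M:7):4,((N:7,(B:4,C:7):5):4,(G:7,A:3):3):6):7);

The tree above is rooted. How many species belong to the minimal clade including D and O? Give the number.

7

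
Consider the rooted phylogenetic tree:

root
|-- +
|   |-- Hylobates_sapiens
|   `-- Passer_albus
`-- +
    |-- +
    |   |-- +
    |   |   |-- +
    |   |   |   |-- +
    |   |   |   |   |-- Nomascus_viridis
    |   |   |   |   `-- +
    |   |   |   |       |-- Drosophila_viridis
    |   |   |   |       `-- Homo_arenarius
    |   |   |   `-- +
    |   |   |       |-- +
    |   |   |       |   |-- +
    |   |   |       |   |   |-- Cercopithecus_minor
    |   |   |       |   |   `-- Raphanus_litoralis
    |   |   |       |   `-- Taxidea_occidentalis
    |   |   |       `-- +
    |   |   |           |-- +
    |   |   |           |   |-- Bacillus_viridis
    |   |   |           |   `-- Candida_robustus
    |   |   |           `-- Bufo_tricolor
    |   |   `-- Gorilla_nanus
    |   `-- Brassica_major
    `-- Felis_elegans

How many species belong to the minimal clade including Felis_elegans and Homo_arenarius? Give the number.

12

The MRCA of Felis_elegans and Homo_arenarius is the node subtending (((((Nomascus_viridis,(Drosophila_viridis,Homo_arenarius)),(((Cercopithecus_minor,Raphanus_litoralis),Taxidea_occidentalis),((Bacillus_viridis,Candida_robustus),Bufo_tricolor))),Gorilla_nanus),Brassica_major),Felis_elegans).
That clade contains 12 terminal taxa: Bacillus_viridis, Brassica_major, Bufo_tricolor, Candida_robustus, Cercopithecus_minor, Drosophila_viridis, Felis_elegans, Gorilla_nanus, Homo_arenarius, Nomascus_viridis, Raphanus_litoralis, Taxidea_occidentalis.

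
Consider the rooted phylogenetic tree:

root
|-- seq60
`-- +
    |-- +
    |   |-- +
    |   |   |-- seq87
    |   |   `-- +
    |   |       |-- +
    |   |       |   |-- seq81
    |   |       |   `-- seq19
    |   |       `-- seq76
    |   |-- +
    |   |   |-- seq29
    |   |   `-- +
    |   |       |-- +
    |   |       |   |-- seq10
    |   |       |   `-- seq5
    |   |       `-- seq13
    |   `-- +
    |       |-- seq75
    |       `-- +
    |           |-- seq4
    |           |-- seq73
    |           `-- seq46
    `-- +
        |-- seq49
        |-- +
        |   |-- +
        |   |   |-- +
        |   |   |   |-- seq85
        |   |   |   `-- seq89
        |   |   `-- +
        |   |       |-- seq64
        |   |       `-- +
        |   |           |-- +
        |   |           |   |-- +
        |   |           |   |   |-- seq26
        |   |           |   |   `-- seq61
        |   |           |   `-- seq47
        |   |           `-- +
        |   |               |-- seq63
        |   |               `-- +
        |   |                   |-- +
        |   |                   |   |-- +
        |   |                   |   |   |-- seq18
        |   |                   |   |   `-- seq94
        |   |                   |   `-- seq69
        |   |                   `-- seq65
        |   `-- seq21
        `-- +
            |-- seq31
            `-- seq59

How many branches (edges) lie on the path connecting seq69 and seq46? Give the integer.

The MRCA of seq69 and seq46 is the node subtending (((seq87,((seq81,seq19),seq76)),(seq29,((seq10,seq5),seq13)),(seq75,(seq4,seq73,seq46))),(seq49,(((seq85,seq89),(seq64,(((seq26,seq61),seq47),(seq63,(((seq18,seq94),seq69),seq65))))),seq21),(seq31,seq59))).
From seq69 up to that node: 9 branches. From seq46 up to the same node: 4 branches. Total: 9 + 4 = 13.

13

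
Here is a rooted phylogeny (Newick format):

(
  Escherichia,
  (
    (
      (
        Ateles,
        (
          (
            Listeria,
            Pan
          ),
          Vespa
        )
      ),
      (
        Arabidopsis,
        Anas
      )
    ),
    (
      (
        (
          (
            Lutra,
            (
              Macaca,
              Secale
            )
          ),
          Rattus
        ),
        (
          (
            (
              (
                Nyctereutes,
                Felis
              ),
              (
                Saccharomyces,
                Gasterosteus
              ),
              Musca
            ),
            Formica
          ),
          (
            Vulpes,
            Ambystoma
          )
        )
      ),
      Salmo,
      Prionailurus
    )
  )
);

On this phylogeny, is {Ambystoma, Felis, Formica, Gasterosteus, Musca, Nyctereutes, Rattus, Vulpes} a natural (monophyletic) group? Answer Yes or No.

No

The MRCA of the listed taxa subtends (((Lutra,(Macaca,Secale)),Rattus),((((Nyctereutes,Felis),(Saccharomyces,Gasterosteus),Musca),Formica),(Vulpes,Ambystoma))).
That clade also contains Lutra, Macaca, Saccharomyces, Secale, which are not in the proposed group, so the group is not monophyletic.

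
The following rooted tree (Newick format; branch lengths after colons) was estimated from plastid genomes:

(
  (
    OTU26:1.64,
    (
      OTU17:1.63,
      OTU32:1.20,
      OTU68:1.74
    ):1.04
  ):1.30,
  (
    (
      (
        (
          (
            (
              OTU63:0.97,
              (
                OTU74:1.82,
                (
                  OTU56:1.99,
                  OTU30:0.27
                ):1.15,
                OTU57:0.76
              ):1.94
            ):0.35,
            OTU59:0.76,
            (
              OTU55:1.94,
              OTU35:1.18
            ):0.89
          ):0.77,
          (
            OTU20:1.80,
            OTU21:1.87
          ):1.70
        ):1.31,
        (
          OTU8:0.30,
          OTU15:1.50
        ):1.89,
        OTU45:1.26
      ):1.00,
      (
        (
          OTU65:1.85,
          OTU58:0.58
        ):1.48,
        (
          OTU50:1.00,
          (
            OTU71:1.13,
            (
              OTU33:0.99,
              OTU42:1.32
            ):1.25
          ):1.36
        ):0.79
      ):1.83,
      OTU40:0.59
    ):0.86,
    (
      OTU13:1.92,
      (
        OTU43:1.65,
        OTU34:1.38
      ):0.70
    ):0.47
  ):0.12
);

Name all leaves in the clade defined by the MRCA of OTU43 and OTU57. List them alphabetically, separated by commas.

OTU13, OTU15, OTU20, OTU21, OTU30, OTU33, OTU34, OTU35, OTU40, OTU42, OTU43, OTU45, OTU50, OTU55, OTU56, OTU57, OTU58, OTU59, OTU63, OTU65, OTU71, OTU74, OTU8

Tracing OTU43: it sits inside (OTU43,OTU34).
Tracing OTU57: it sits inside (OTU74,(OTU56,OTU30),OTU57).
The smallest clade enclosing both is ((((((OTU63,(OTU74,(OTU56,OTU30),OTU57)),OTU59,(OTU55,OTU35)),(OTU20,OTU21)),(OTU8,OTU15),OTU45),((OTU65,OTU58),(OTU50,(OTU71,(OTU33,OTU42)))),OTU40),(OTU13,(OTU43,OTU34))); the answer is its 23 terminal taxa in alphabetical order.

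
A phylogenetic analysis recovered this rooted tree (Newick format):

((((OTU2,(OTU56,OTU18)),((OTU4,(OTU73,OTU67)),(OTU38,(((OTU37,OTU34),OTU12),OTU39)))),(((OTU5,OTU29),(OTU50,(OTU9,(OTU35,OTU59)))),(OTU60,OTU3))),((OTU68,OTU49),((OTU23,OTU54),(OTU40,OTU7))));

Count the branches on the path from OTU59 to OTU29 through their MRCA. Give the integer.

The MRCA of OTU59 and OTU29 is the node subtending ((OTU5,OTU29),(OTU50,(OTU9,(OTU35,OTU59)))).
From OTU59 up to that node: 4 branches. From OTU29 up to the same node: 2 branches. Total: 4 + 2 = 6.

6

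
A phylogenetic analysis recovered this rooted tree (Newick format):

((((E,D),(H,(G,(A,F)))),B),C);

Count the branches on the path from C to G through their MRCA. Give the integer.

6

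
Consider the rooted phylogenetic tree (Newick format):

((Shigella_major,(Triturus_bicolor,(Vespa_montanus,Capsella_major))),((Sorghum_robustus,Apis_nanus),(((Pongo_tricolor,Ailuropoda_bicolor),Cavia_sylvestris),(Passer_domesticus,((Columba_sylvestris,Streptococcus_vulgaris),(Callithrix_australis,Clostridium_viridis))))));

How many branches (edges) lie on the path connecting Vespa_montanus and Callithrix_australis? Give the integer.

The MRCA of Vespa_montanus and Callithrix_australis is the root of the tree.
From Vespa_montanus up to that node: 4 branches. From Callithrix_australis up to the same node: 6 branches. Total: 4 + 6 = 10.

10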